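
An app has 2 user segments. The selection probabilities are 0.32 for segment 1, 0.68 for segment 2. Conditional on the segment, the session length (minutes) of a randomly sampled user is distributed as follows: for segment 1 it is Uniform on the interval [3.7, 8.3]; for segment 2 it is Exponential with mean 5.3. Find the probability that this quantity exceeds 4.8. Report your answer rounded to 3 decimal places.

Conditional on each segment, P(X > 4.8): 1: 0.76087; 2: 0.404275.
By total probability, P(X > 4.8) = 0.32·0.76087 + 0.68·0.404275 = 0.518385.

0.518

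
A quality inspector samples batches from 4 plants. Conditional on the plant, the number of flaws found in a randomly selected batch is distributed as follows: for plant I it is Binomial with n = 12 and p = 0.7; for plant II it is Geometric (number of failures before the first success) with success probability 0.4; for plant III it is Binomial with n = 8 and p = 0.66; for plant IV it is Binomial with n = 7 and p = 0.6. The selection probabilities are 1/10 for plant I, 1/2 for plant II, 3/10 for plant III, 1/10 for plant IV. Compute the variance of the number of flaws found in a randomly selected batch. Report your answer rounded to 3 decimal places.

8.225

Per component, I: μ=8.4, E[X²]=73.08; II: μ=1.5, E[X²]=6; III: μ=5.28, E[X²]=29.6736; IV: μ=4.2, E[X²]=19.32.
E[X] = 0.1·8.4 + 0.5·1.5 + 0.3·5.28 + 0.1·4.2 = 3.594.
E[X²] = 0.1·73.08 + 0.5·6 + 0.3·29.6736 + 0.1·19.32 = 21.1421.
Var(X) = E[X²] − (E[X])² = 21.1421 − 12.9168 = 8.22524.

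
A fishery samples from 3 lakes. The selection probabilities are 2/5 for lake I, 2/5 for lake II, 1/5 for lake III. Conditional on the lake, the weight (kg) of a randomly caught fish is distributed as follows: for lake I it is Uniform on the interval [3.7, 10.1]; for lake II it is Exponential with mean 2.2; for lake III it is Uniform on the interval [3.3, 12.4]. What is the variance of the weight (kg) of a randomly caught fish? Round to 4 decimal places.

Per component, I: μ=6.9, E[X²]=51.0233; II: μ=2.2, E[X²]=9.68; III: μ=7.85, E[X²]=68.5233.
E[X] = 0.4·6.9 + 0.4·2.2 + 0.2·7.85 = 5.21.
E[X²] = 0.4·51.0233 + 0.4·9.68 + 0.2·68.5233 = 37.986.
Var(X) = E[X²] − (E[X])² = 37.986 − 27.1441 = 10.8419.

10.8419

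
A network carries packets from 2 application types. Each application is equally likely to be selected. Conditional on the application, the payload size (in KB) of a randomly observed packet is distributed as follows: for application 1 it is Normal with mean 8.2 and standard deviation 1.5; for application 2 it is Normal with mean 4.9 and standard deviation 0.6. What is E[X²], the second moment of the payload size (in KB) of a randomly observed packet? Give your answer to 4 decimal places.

For each component E[X²] = Var + (mean)², giving 1: 69.49; 2: 24.37.
Overall E[X²] = 0.5·69.49 + 0.5·24.37 = 46.93.

46.9300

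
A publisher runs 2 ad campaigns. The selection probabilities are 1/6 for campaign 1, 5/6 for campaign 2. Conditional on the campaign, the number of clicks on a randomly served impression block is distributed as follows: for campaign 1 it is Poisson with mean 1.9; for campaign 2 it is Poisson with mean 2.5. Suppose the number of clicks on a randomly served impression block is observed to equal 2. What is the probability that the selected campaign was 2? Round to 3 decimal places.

Likelihoods P(X=2 | ·): 1: 0.269971; 2: 0.256516.
Posterior ∝ prior × likelihood. Numerator for 2: 0.833333·0.256516 = 0.213763.
Normalizing constant: 0.166667·0.269971 + 0.833333·0.256516 = 0.258758.
P(2 | observation) = 0.213763 / 0.258758 = 0.826111.

0.826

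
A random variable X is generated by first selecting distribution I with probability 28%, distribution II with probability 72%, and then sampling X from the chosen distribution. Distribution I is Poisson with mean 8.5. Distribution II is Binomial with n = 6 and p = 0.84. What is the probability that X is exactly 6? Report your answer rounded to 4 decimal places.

Conditional on each component, P(X = 6): I: 0.106581; II: 0.351298.
By total probability, P(X = 6) = 0.28·0.106581 + 0.72·0.351298 = 0.282777.

0.2828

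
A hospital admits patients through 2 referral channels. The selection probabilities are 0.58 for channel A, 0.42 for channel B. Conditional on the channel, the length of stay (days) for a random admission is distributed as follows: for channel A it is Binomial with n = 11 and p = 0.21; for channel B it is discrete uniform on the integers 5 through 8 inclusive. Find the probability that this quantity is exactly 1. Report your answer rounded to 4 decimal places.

Conditional on each channel, P(X = 1): A: 0.218717; B: 0.
By total probability, P(X = 1) = 0.58·0.218717 + 0.42·0 = 0.126856.

0.1269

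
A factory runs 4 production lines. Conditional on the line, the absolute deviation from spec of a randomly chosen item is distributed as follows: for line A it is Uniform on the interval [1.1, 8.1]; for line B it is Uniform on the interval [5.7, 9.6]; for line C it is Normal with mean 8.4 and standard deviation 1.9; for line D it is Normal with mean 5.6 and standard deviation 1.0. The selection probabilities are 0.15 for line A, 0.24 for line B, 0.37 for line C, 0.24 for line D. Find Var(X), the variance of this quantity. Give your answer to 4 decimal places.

4.6529

Per component, A: μ=4.6, E[X²]=25.2433; B: μ=7.65, E[X²]=59.79; C: μ=8.4, E[X²]=74.17; D: μ=5.6, E[X²]=32.36.
E[X] = 0.15·4.6 + 0.24·7.65 + 0.37·8.4 + 0.24·5.6 = 6.978.
E[X²] = 0.15·25.2433 + 0.24·59.79 + 0.37·74.17 + 0.24·32.36 = 53.3454.
Var(X) = E[X²] − (E[X])² = 53.3454 − 48.6925 = 4.65292.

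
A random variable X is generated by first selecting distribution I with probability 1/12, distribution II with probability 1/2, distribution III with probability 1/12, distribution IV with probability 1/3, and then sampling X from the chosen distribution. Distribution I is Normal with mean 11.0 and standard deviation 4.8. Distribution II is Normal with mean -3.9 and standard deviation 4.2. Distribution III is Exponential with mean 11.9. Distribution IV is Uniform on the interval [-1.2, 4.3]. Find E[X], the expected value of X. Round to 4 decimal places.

0.4750

Component means — I: 11; II: -3.9; III: 11.9; IV: 1.55.
E[X] = 0.0833333·11 + 0.5·-3.9 + 0.0833333·11.9 + 0.333333·1.55 = 0.475.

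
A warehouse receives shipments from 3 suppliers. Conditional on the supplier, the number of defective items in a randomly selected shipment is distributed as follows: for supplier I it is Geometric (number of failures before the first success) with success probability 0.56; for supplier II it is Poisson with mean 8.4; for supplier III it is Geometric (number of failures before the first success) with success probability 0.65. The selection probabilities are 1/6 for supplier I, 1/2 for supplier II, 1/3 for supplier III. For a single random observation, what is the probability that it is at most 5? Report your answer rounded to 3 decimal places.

0.577

Conditional on each supplier, P(X ≤ 5): I: 0.992744; II: 0.157277; III: 0.998162.
By total probability, P(X ≤ 5) = 0.166667·0.992744 + 0.5·0.157277 + 0.333333·0.998162 = 0.576816.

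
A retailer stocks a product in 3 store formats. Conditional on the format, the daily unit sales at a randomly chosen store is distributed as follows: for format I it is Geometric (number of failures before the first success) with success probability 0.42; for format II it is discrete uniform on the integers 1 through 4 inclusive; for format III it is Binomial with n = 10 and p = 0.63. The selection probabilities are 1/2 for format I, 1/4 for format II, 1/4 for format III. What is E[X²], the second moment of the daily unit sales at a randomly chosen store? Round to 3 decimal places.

For each component E[X²] = Var + (mean)², giving I: 5.19501; II: 7.5; III: 42.021.
Overall E[X²] = 0.5·5.19501 + 0.25·7.5 + 0.25·42.021 = 14.9778.

14.978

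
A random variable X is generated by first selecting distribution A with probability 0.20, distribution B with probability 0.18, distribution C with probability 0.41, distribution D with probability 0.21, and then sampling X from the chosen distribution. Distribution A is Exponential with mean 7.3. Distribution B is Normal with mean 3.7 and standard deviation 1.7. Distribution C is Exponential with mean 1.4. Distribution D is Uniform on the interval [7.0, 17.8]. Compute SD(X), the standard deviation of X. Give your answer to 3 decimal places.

5.666

Per component, A: μ=7.3, E[X²]=106.58; B: μ=3.7, E[X²]=16.58; C: μ=1.4, E[X²]=3.92; D: μ=12.4, E[X²]=163.48.
E[X] = 0.2·7.3 + 0.18·3.7 + 0.41·1.4 + 0.21·12.4 = 5.304.
E[X²] = 0.2·106.58 + 0.18·16.58 + 0.41·3.92 + 0.21·163.48 = 60.2384.
Var(X) = E[X²] − (E[X])² = 60.2384 − 28.1324 = 32.106.
SD(X) = √32.106 = 5.66621.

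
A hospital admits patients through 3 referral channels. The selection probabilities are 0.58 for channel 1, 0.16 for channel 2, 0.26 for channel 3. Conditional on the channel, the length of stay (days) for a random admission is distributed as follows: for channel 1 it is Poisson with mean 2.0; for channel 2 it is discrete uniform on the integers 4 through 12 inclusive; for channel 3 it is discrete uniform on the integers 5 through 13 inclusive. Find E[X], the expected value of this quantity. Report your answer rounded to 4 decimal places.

4.7800

Component means — 1: 2; 2: 8; 3: 9.
E[X] = 0.58·2 + 0.16·8 + 0.26·9 = 4.78.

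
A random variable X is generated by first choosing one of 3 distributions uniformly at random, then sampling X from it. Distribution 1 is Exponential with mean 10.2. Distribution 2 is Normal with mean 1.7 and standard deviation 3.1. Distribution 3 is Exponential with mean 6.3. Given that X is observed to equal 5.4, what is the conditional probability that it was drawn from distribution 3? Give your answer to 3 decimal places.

0.358

Likelihoods f(5.4 | ·): 1: 0.0577403; 2: 0.0631262; 3: 0.0673608.
Posterior ∝ prior × likelihood. Numerator for 3: 0.333333·0.0673608 = 0.0224536.
Normalizing constant: 0.333333·0.0577403 + 0.333333·0.0631262 + 0.333333·0.0673608 = 0.0627424.
P(3 | observation) = 0.0224536 / 0.0627424 = 0.357869.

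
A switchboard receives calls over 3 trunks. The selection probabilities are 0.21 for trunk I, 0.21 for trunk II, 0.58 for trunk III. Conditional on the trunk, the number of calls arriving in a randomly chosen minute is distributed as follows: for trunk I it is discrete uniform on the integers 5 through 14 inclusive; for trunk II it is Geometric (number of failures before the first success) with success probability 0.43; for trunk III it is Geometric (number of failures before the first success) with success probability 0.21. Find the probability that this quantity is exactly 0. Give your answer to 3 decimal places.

0.212

Conditional on each trunk, P(X = 0): I: 0; II: 0.43; III: 0.21.
By total probability, P(X = 0) = 0.21·0 + 0.21·0.43 + 0.58·0.21 = 0.2121.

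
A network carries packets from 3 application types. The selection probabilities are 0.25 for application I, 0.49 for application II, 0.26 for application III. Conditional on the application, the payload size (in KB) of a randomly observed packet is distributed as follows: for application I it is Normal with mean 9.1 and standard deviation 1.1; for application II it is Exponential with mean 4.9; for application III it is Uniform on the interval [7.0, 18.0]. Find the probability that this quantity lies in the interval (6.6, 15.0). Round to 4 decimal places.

Conditional on each application, P(6.6 < X < 15.0): I: 0.988479; II: 0.213205; III: 0.727273.
By total probability, P(6.6 < X < 15.0) = 0.25·0.988479 + 0.49·0.213205 + 0.26·0.727273 = 0.540681.

0.5407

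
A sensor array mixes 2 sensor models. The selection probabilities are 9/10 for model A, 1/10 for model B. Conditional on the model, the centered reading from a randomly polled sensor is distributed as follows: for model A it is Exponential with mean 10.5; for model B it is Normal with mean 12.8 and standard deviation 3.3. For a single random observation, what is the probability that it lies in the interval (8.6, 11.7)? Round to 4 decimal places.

Conditional on each model, P(8.6 < X < 11.7): A: 0.112702; B: 0.267884.
By total probability, P(8.6 < X < 11.7) = 0.9·0.112702 + 0.1·0.267884 = 0.12822.

0.1282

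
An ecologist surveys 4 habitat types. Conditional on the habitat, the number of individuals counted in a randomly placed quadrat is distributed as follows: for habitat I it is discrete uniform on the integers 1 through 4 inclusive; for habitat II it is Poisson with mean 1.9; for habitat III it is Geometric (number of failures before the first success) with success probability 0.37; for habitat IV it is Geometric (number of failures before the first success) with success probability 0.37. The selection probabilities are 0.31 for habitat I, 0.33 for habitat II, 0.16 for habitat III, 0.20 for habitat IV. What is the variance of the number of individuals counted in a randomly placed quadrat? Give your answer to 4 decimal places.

2.7836

Per component, I: μ=2.5, E[X²]=7.5; II: μ=1.9, E[X²]=5.51; III: μ=1.7027, E[X²]=7.5011; IV: μ=1.7027, E[X²]=7.5011.
E[X] = 0.31·2.5 + 0.33·1.9 + 0.16·1.7027 + 0.2·1.7027 = 2.01497.
E[X²] = 0.31·7.5 + 0.33·5.51 + 0.16·7.5011 + 0.2·7.5011 = 6.84369.
Var(X) = E[X²] − (E[X])² = 6.84369 − 4.06012 = 2.78358.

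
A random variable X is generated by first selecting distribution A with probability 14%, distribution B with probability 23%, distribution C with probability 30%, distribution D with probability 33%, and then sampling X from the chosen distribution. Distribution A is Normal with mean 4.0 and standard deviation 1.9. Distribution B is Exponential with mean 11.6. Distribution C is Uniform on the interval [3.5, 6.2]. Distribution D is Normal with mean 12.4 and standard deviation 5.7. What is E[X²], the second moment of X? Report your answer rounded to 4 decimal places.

133.3445

For each component E[X²] = Var + (mean)², giving A: 19.61; B: 269.12; C: 24.13; D: 186.25.
Overall E[X²] = 0.14·19.61 + 0.23·269.12 + 0.3·24.13 + 0.33·186.25 = 133.345.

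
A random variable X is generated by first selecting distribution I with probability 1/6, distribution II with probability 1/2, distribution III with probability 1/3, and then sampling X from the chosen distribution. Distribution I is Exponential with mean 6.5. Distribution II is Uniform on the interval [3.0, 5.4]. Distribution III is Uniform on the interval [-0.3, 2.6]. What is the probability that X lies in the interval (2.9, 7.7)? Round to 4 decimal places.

Conditional on each component, P(2.9 < X < 7.7): I: 0.334221; II: 1; III: 0.
By total probability, P(2.9 < X < 7.7) = 0.166667·0.334221 + 0.5·1 + 0.333333·0 = 0.555704.

0.5557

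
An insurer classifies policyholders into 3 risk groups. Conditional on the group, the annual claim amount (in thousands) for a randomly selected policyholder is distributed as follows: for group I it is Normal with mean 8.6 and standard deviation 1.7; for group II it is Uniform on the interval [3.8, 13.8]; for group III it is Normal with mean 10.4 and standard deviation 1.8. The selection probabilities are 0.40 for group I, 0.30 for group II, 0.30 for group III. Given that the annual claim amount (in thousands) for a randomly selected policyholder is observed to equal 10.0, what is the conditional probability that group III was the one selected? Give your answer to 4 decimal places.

Likelihoods f(10.0 | ·): I: 0.167183; II: 0.1; III: 0.216229.
Posterior ∝ prior × likelihood. Numerator for III: 0.3·0.216229 = 0.0648687.
Normalizing constant: 0.4·0.167183 + 0.3·0.1 + 0.3·0.216229 = 0.161742.
P(III | observation) = 0.0648687 / 0.161742 = 0.401063.

0.4011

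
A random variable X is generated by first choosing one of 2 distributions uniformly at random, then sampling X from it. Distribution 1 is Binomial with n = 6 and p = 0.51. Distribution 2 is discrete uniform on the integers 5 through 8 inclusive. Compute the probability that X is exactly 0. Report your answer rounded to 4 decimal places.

0.0069

Conditional on each component, P(X = 0): 1: 0.0138413; 2: 0.
By total probability, P(X = 0) = 0.5·0.0138413 + 0.5·0 = 0.00692064.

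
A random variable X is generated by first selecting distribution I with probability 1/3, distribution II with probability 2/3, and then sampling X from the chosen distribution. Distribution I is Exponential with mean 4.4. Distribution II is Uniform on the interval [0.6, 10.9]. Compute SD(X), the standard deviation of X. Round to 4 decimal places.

Per component, I: μ=4.4, E[X²]=38.72; II: μ=5.75, E[X²]=41.9033.
E[X] = 0.333333·4.4 + 0.666667·5.75 = 5.3.
E[X²] = 0.333333·38.72 + 0.666667·41.9033 = 40.8422.
Var(X) = E[X²] − (E[X])² = 40.8422 − 28.09 = 12.7522.
SD(X) = √12.7522 = 3.57103.

3.5710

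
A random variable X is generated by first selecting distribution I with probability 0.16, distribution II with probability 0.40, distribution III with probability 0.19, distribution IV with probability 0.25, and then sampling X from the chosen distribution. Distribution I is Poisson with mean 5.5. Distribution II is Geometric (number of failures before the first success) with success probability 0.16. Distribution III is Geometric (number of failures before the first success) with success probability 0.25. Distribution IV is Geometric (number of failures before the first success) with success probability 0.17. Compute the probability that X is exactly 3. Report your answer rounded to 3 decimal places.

Conditional on each component, P(X = 3): I: 0.113323; II: 0.0948326; III: 0.105469; IV: 0.0972038.
By total probability, P(X = 3) = 0.16·0.113323 + 0.4·0.0948326 + 0.19·0.105469 + 0.25·0.0972038 = 0.100405.

0.100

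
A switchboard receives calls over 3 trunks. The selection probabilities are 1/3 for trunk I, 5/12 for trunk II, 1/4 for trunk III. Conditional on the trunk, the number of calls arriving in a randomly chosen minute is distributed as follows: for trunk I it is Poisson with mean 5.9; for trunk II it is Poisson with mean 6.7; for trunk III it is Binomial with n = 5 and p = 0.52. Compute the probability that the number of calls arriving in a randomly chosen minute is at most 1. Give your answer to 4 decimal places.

0.0511

Conditional on each trunk, P(X ≤ 1): I: 0.0189022; II: 0.00947802; III: 0.163499.
By total probability, P(X ≤ 1) = 0.333333·0.0189022 + 0.416667·0.00947802 + 0.25·0.163499 = 0.0511247.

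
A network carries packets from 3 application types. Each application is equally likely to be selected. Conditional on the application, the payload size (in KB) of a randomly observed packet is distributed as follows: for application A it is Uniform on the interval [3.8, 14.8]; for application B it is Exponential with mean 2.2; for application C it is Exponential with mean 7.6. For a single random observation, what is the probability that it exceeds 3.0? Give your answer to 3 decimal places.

0.643

Conditional on each application, P(X > 3.0): A: 1; B: 0.255729; C: 0.673857.
By total probability, P(X > 3.0) = 0.333333·1 + 0.333333·0.255729 + 0.333333·0.673857 = 0.643196.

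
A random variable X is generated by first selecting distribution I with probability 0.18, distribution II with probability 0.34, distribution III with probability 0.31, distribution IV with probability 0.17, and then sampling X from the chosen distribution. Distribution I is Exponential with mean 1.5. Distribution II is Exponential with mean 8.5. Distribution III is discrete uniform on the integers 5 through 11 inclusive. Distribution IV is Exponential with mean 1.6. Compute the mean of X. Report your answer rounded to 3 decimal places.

5.912

Component means — I: 1.5; II: 8.5; III: 8; IV: 1.6.
E[X] = 0.18·1.5 + 0.34·8.5 + 0.31·8 + 0.17·1.6 = 5.912.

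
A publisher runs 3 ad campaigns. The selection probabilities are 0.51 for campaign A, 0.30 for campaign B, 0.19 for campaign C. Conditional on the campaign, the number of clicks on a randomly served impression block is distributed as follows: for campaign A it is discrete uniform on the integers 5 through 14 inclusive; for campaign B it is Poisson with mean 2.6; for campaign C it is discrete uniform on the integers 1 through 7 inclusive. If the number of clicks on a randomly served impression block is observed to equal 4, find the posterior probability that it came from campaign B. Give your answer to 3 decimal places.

Likelihoods P(X=4 | ·): A: 0; B: 0.141422; C: 0.142857.
Posterior ∝ prior × likelihood. Numerator for B: 0.3·0.141422 = 0.0424266.
Normalizing constant: 0.51·0 + 0.3·0.141422 + 0.19·0.142857 = 0.0695694.
P(B | observation) = 0.0424266 / 0.0695694 = 0.609845.

0.610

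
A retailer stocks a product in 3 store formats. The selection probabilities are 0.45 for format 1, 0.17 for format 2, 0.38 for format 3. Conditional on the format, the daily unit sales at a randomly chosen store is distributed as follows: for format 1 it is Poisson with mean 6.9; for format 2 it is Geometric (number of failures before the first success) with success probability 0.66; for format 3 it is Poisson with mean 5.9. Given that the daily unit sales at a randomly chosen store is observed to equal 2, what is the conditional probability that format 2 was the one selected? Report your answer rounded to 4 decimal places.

Likelihoods P(X=2 | ·): 1: 0.0239903; 2: 0.076296; 3: 0.04768.
Posterior ∝ prior × likelihood. Numerator for 2: 0.17·0.076296 = 0.0129703.
Normalizing constant: 0.45·0.0239903 + 0.17·0.076296 + 0.38·0.04768 = 0.0418844.
P(2 | observation) = 0.0129703 / 0.0418844 = 0.30967.

0.3097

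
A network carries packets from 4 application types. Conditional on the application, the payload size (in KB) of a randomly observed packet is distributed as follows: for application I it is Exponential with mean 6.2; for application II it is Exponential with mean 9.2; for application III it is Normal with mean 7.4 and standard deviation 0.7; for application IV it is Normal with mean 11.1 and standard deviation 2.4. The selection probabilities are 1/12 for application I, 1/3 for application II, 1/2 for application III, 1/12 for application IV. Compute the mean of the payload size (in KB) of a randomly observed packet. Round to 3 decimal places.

8.208

Component means — I: 6.2; II: 9.2; III: 7.4; IV: 11.1.
E[X] = 0.0833333·6.2 + 0.333333·9.2 + 0.5·7.4 + 0.0833333·11.1 = 8.20833.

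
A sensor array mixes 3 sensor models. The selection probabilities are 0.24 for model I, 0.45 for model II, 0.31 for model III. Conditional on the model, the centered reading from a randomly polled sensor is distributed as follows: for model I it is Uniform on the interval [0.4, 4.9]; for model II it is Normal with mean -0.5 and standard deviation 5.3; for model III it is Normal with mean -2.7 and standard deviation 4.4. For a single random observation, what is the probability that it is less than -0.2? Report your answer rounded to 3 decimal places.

0.457

Conditional on each model, P(X < -0.2): I: 0; II: 0.52257; III: 0.715044.
By total probability, P(X < -0.2) = 0.24·0 + 0.45·0.52257 + 0.31·0.715044 = 0.45682.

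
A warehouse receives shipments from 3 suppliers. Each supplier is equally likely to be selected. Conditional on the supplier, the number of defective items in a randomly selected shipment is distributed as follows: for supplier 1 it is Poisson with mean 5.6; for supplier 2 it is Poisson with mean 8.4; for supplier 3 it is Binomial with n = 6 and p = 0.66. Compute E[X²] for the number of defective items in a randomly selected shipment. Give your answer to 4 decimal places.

For each component E[X²] = Var + (mean)², giving 1: 36.96; 2: 78.96; 3: 17.028.
Overall E[X²] = 0.333333·36.96 + 0.333333·78.96 + 0.333333·17.028 = 44.316.

44.3160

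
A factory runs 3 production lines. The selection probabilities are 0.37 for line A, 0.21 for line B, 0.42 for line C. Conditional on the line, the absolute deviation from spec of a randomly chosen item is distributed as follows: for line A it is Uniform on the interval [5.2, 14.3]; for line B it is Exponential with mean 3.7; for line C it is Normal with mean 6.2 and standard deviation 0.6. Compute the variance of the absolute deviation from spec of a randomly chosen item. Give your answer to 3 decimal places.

10.933

Per component, A: μ=9.75, E[X²]=101.963; B: μ=3.7, E[X²]=27.38; C: μ=6.2, E[X²]=38.8.
E[X] = 0.37·9.75 + 0.21·3.7 + 0.42·6.2 = 6.9885.
E[X²] = 0.37·101.963 + 0.21·27.38 + 0.42·38.8 = 59.7722.
Var(X) = E[X²] − (E[X])² = 59.7722 − 48.8391 = 10.9331.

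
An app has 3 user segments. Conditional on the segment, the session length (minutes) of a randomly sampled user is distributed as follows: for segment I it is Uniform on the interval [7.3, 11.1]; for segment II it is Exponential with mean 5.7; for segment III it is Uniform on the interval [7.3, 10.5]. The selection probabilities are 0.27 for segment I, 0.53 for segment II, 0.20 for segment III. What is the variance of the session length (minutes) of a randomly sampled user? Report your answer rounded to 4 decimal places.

Per component, I: μ=9.2, E[X²]=85.8433; II: μ=5.7, E[X²]=64.98; III: μ=8.9, E[X²]=80.0633.
E[X] = 0.27·9.2 + 0.53·5.7 + 0.2·8.9 = 7.285.
E[X²] = 0.27·85.8433 + 0.53·64.98 + 0.2·80.0633 = 73.6298.
Var(X) = E[X²] − (E[X])² = 73.6298 − 53.0712 = 20.5585.

20.5585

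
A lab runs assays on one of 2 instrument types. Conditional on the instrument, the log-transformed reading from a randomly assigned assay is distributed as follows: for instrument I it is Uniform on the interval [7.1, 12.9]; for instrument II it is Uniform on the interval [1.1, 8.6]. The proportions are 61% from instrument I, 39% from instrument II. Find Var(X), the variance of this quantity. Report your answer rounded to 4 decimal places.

Per component, I: μ=10, E[X²]=102.803; II: μ=4.85, E[X²]=28.21.
E[X] = 0.61·10 + 0.39·4.85 = 7.9915.
E[X²] = 0.61·102.803 + 0.39·28.21 = 73.7119.
Var(X) = E[X²] − (E[X])² = 73.7119 − 63.8641 = 9.84786.

9.8479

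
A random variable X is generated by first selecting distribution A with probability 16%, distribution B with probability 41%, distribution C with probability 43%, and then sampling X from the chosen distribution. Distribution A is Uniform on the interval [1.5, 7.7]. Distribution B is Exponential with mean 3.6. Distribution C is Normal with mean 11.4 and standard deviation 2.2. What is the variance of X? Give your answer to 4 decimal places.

21.8803

Per component, A: μ=4.6, E[X²]=24.3633; B: μ=3.6, E[X²]=25.92; C: μ=11.4, E[X²]=134.8.
E[X] = 0.16·4.6 + 0.41·3.6 + 0.43·11.4 = 7.114.
E[X²] = 0.16·24.3633 + 0.41·25.92 + 0.43·134.8 = 72.4893.
Var(X) = E[X²] − (E[X])² = 72.4893 − 50.609 = 21.8803.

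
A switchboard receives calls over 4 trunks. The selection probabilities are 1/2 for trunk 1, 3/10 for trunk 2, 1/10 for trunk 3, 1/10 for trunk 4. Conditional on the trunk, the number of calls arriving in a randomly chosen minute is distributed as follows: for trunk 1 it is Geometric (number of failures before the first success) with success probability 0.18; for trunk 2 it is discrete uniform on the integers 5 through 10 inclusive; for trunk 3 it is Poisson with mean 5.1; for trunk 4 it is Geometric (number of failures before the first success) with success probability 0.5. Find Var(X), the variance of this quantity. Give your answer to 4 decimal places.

Per component, 1: μ=4.55556, E[X²]=46.0617; 2: μ=7.5, E[X²]=59.1667; 3: μ=5.1, E[X²]=31.11; 4: μ=1, E[X²]=3.
E[X] = 0.5·4.55556 + 0.3·7.5 + 0.1·5.1 + 0.1·1 = 5.13778.
E[X²] = 0.5·46.0617 + 0.3·59.1667 + 0.1·31.11 + 0.1·3 = 44.1919.
Var(X) = E[X²] − (E[X])² = 44.1919 − 26.3968 = 17.7951.

17.7951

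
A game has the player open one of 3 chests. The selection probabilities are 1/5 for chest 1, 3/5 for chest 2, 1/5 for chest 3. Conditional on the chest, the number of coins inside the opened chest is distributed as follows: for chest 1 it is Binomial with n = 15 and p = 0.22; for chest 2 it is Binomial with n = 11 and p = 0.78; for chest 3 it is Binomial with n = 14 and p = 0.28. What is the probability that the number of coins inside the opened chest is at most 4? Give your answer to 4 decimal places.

0.2880

Conditional on each chest, P(X ≤ 4): 1: 0.78053; 2: 0.00351927; 3: 0.649052.
By total probability, P(X ≤ 4) = 0.2·0.78053 + 0.6·0.00351927 + 0.2·0.649052 = 0.288028.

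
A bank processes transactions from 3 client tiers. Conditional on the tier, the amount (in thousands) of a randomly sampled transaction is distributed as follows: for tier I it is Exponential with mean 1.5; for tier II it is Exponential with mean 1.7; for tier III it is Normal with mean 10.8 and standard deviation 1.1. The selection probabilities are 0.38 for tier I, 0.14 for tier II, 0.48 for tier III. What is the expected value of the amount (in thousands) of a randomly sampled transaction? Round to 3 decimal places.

5.992

Component means — I: 1.5; II: 1.7; III: 10.8.
E[X] = 0.38·1.5 + 0.14·1.7 + 0.48·10.8 = 5.992.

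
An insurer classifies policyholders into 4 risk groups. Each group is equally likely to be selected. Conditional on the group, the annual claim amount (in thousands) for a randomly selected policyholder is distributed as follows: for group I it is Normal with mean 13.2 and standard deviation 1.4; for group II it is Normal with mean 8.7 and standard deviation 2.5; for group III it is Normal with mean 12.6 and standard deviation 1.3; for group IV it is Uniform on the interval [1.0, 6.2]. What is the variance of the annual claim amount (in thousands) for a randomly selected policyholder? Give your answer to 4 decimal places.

Per component, I: μ=13.2, E[X²]=176.2; II: μ=8.7, E[X²]=81.94; III: μ=12.6, E[X²]=160.45; IV: μ=3.6, E[X²]=15.2133.
E[X] = 0.25·13.2 + 0.25·8.7 + 0.25·12.6 + 0.25·3.6 = 9.525.
E[X²] = 0.25·176.2 + 0.25·81.94 + 0.25·160.45 + 0.25·15.2133 = 108.451.
Var(X) = E[X²] − (E[X])² = 108.451 − 90.7256 = 17.7252.

17.7252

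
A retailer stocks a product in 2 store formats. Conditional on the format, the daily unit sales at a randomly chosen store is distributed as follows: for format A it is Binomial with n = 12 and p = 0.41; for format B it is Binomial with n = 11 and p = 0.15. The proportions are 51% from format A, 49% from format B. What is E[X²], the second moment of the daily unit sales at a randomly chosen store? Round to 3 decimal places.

15.847

For each component E[X²] = Var + (mean)², giving A: 27.1092; B: 4.125.
Overall E[X²] = 0.51·27.1092 + 0.49·4.125 = 15.8469.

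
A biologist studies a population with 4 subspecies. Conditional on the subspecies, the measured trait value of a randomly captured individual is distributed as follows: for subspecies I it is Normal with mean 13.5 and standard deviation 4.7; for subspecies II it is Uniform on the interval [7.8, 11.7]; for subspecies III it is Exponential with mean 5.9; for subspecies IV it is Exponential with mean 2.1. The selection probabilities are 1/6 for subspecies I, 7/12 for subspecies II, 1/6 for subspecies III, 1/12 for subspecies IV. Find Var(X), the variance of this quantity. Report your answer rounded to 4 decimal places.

Per component, I: μ=13.5, E[X²]=204.34; II: μ=9.75, E[X²]=96.33; III: μ=5.9, E[X²]=69.62; IV: μ=2.1, E[X²]=8.82.
E[X] = 0.166667·13.5 + 0.583333·9.75 + 0.166667·5.9 + 0.0833333·2.1 = 9.09583.
E[X²] = 0.166667·204.34 + 0.583333·96.33 + 0.166667·69.62 + 0.0833333·8.82 = 102.588.
Var(X) = E[X²] − (E[X])² = 102.588 − 82.7342 = 19.8533.

19.8533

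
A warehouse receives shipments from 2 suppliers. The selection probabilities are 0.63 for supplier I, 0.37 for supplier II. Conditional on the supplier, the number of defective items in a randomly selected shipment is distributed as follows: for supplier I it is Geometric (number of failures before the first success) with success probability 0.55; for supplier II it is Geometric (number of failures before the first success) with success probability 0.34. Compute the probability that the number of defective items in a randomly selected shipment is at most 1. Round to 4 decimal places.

Conditional on each supplier, P(X ≤ 1): I: 0.7975; II: 0.5644.
By total probability, P(X ≤ 1) = 0.63·0.7975 + 0.37·0.5644 = 0.711253.

0.7113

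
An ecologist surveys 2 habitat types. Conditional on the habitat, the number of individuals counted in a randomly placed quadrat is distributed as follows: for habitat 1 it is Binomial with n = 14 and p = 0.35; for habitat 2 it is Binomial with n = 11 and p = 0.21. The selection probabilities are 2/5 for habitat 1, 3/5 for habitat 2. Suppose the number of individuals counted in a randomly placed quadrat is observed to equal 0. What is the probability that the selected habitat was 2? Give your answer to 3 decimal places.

Likelihoods P(X=0 | ·): 1: 0.00240318; 2: 0.0747994.
Posterior ∝ prior × likelihood. Numerator for 2: 0.6·0.0747994 = 0.0448796.
Normalizing constant: 0.4·0.00240318 + 0.6·0.0747994 = 0.0458409.
P(2 | observation) = 0.0448796 / 0.0458409 = 0.97903.

0.979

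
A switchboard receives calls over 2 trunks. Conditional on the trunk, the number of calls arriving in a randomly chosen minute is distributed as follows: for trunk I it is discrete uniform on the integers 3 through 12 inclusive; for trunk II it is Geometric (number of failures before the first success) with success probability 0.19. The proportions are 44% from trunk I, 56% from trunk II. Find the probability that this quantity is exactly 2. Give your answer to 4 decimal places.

0.0698

Conditional on each trunk, P(X = 2): I: 0; II: 0.124659.
By total probability, P(X = 2) = 0.44·0 + 0.56·0.124659 = 0.069809.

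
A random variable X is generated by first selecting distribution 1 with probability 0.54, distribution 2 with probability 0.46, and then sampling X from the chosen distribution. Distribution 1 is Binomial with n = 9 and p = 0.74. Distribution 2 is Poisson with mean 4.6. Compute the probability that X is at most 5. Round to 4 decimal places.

0.4153

Conditional on each component, P(X ≤ 5): 1: 0.184903; 2: 0.68576.
By total probability, P(X ≤ 5) = 0.54·0.184903 + 0.46·0.68576 = 0.415297.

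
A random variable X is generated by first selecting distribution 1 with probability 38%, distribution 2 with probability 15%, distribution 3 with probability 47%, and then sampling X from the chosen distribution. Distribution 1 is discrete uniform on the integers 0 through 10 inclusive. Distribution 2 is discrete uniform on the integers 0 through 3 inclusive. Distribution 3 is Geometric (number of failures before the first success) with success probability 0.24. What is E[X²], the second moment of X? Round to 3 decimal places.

24.739

For each component E[X²] = Var + (mean)², giving 1: 35; 2: 3.5; 3: 23.2222.
Overall E[X²] = 0.38·35 + 0.15·3.5 + 0.47·23.2222 = 24.7394.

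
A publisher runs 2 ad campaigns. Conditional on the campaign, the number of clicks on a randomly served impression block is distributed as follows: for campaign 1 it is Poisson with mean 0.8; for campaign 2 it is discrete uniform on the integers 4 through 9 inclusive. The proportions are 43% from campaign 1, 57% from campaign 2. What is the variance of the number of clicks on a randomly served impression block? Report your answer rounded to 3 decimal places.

9.970

Per component, 1: μ=0.8, E[X²]=1.44; 2: μ=6.5, E[X²]=45.1667.
E[X] = 0.43·0.8 + 0.57·6.5 = 4.049.
E[X²] = 0.43·1.44 + 0.57·45.1667 = 26.3642.
Var(X) = E[X²] − (E[X])² = 26.3642 − 16.3944 = 9.9698.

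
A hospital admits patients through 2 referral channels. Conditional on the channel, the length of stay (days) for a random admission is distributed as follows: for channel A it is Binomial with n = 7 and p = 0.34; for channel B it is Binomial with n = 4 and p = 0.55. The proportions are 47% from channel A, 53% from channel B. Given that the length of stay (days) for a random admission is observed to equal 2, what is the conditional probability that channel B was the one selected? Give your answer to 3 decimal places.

Likelihoods P(X=2 | ·): A: 0.304016; B: 0.367538.
Posterior ∝ prior × likelihood. Numerator for B: 0.53·0.367538 = 0.194795.
Normalizing constant: 0.47·0.304016 + 0.53·0.367538 = 0.337683.
P(B | observation) = 0.194795 / 0.337683 = 0.576858.

0.577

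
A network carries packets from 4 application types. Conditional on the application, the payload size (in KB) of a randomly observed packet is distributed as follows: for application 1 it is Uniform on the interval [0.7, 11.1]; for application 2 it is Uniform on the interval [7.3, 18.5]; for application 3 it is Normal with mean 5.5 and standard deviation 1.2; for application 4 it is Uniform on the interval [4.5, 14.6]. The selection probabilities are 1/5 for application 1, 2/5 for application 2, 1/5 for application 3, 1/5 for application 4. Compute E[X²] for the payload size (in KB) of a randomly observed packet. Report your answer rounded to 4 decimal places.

For each component E[X²] = Var + (mean)², giving 1: 43.8233; 2: 176.863; 3: 31.69; 4: 99.7033.
Overall E[X²] = 0.2·43.8233 + 0.4·176.863 + 0.2·31.69 + 0.2·99.7033 = 105.789.

105.7887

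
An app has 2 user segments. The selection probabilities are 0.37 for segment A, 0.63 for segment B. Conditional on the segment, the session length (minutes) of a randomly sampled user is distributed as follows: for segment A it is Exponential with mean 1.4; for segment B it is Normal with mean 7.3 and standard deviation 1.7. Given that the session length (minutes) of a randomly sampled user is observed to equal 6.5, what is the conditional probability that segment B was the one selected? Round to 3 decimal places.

Likelihoods f(6.5 | ·): A: 0.00687867; B: 0.210074.
Posterior ∝ prior × likelihood. Numerator for B: 0.63·0.210074 = 0.132347.
Normalizing constant: 0.37·0.00687867 + 0.63·0.210074 = 0.134892.
P(B | observation) = 0.132347 / 0.134892 = 0.981132.

0.981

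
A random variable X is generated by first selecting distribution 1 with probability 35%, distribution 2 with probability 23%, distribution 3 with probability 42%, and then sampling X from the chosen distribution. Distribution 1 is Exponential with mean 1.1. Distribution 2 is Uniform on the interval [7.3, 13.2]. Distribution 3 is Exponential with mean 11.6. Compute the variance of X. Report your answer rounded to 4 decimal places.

80.7284

Per component, 1: μ=1.1, E[X²]=2.42; 2: μ=10.25, E[X²]=107.963; 3: μ=11.6, E[X²]=269.12.
E[X] = 0.35·1.1 + 0.23·10.25 + 0.42·11.6 = 7.6145.
E[X²] = 0.35·2.42 + 0.23·107.963 + 0.42·269.12 = 138.709.
Var(X) = E[X²] − (E[X])² = 138.709 − 57.9806 = 80.7284.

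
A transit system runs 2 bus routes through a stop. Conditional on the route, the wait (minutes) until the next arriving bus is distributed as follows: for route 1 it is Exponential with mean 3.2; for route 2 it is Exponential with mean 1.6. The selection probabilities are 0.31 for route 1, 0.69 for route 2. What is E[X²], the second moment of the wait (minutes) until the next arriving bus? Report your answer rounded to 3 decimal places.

For each component E[X²] = Var + (mean)², giving 1: 20.48; 2: 5.12.
Overall E[X²] = 0.31·20.48 + 0.69·5.12 = 9.8816.

9.882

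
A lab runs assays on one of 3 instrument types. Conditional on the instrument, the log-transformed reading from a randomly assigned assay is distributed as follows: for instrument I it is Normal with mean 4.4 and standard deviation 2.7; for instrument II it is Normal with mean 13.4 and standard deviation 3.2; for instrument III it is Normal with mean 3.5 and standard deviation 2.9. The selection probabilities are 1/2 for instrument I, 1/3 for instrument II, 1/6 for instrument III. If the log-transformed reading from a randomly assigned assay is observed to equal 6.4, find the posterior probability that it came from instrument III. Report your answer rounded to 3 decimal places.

Likelihoods f(6.4 | ·): I: 0.112305; II: 0.011394; III: 0.0834382.
Posterior ∝ prior × likelihood. Numerator for III: 0.166667·0.0834382 = 0.0139064.
Normalizing constant: 0.5·0.112305 + 0.333333·0.011394 + 0.166667·0.0834382 = 0.0738568.
P(III | observation) = 0.0139064 / 0.0738568 = 0.188288.

0.188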